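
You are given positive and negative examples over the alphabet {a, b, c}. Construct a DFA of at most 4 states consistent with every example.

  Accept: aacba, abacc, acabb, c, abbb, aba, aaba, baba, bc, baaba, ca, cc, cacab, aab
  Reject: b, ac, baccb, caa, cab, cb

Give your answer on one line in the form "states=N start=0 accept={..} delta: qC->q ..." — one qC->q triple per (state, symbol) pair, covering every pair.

states=4 start=0 accept={1,2,3} delta: 0a->1 0b->0 0c->2 1a->1 1b->1 1c->0 2a->3 2b->0 2c->1 3a->0 3b->0 3c->0

Grow the machine one transition at a time. Run the examples from 0; the earliest place one falls off (shortest prefix, ties alphabetical) gets sent to the lowest-numbered state that keeps every Accept/Reject pair distinguishable — a pair clashes when both reach the same state with identical unread suffix — and to a fresh state only if none does.
a: 0a undefined. 0a->0: no, c/ac meet in 0 with "c" left. Open state 1: 0a->1.
b: 0b undefined. 0b->0: ok.
c: 0c undefined. 0c->0: no, c/b meet in 0. 0c->1: no, cc/ac meet in 1 with "c" left. Open state 2: 0c->2.
aa: 1a undefined. 1a->0: no, aab/b meet in 0. 1a->1: ok.
ab: 1b undefined. 1b->0: no, abbb/b meet in 0. 1b->1: ok.
ac: 1c undefined. 1c->0: ok.
ca: 2a undefined. 2a->0: no, aacba/caa meet in 1. 2a->1: no, aacba/caa meet in 1. 2a->2: no, abacc/caa meet in 2. Open state 3: 2a->3.
cb: 2b undefined. 2b->0: ok.
cc: 2c undefined. 2c->0: no, cc/b meet in 0. 2c->1: ok.
caa: 3a undefined. 3a->0: ok.
cab: 3b undefined. 3b->0: ok.
cac: 3c undefined. 3c->0: ok.
All examples now run through 4 states with every (state, symbol) defined. Accept strings end in {1,2,3}, Reject strings end in {0}; accept={1,2,3}.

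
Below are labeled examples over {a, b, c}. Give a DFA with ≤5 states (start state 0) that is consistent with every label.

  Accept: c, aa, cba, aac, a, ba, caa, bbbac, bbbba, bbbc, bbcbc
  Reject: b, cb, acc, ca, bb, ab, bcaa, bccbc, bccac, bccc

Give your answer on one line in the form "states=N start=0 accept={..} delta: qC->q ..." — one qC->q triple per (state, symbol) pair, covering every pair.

State merging on the prefix tree: take the shortest (then alphabetical) example prefix whose next move is undefined and point that move at state 0, else 1, else 2, ...; a target is out if some Accept/Reject pair would then sit in one state with the same input left (inseparable). If every existing state is out, open a new one.
a: 0a undefined. 0a->0: ok.
b: 0b undefined. 0b->0: no, aa/b meet in 0. Open state 1: 0b->1.
c: 0c undefined. 0c->0: no, c/acc meet in 0. 0c->1: no, c/b meet in 1. Open state 2: 0c->2.
ba: 1a undefined. 1a->0: ok.
bb: 1b undefined. 1b->0: no, aa/bb meet in 0. 1b->1: ok.
bc: 1c undefined. 1c->0: no, aa/bcaa meet in 0. 1c->1: no, c/bccac meet in 2. 1c->2: no, caa/bcaa meet in 2 with "aa" left. Open state 3: 1c->3.
ca: 2a undefined. 2a->0: no, aa/ca meet in 0. 2a->1: ok.
cb: 2b undefined. 2b->0: no, aa/cb meet in 0. 2b->1: ok.
acc: 2c undefined. 2c->0: no, aa/acc meet in 0. 2c->1: ok.
bca: 3a undefined. 3a->0: no, aa/bcaa meet in 0. 3a->1: no, aa/bcaa meet in 0. 3a->2: ok.
bcc: 3c undefined. 3c->0: no, c/bccac meet in 2. 3c->1: no, c/bccac meet in 2. 3c->2: no, bbbc/bccbc meet in 3. 3c->3: no, bbbc/bccc meet in 3. Open state 4: 3c->4.
bbcb: 3b undefined. 3b->0: ok.
bcca: 4a undefined. 4a->0: no, c/bccac meet in 2. 4a->1: no, bbbc/bccac meet in 3. 4a->2: ok.
bccb: 4b undefined. 4b->0: no, c/bccbc meet in 2. 4b->1: no, bbbc/bccbc meet in 3. 4b->2: ok.
bccc: 4c undefined. 4c->0: no, aa/bccc meet in 0. 4c->1: ok.
All examples now run through 5 states with every (state, symbol) defined. Accept strings end in {0,2,3}, Reject strings end in {1}; accept={0,2,3}.

states=5 start=0 accept={0,2,3} delta: 0a->0 0b->1 0c->2 1a->0 1b->1 1c->3 2a->1 2b->1 2c->1 3a->2 3b->0 3c->4 4a->2 4b->2 4c->1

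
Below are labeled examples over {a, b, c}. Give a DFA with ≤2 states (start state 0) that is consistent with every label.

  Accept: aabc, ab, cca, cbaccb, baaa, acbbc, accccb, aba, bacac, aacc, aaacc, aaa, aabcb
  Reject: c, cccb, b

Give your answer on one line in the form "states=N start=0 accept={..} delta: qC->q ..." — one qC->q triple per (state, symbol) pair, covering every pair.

states=2 start=0 accept={1} delta: 0a->1 0b->0 0c->0 1a->1 1b->1 1c->1

Grow the machine one transition at a time. Run the examples from 0; the earliest place one falls off (shortest prefix, ties alphabetical) gets sent to the lowest-numbered state that keeps every Accept/Reject pair distinguishable — a pair clashes when both reach the same state with identical unread suffix — and to a fresh state only if none does.
a: 0a undefined. 0a->0: no, ab/b meet in 0 with "b" left. Open state 1: 0a->1.
b: 0b undefined. 0b->0: ok.
c: 0c undefined. 0c->0: ok.
aa: 1a undefined. 1a->0: no, aabc/c meet in 0. 1a->1: ok.
ab: 1b undefined. 1b->0: no, aabc/c meet in 0. 1b->1: ok.
ac: 1c undefined. 1c->0: no, aabc/c meet in 0. 1c->1: ok.
All examples now run through 2 states with every (state, symbol) defined. Accept strings end in {1}, Reject strings end in {0}; accept={1}.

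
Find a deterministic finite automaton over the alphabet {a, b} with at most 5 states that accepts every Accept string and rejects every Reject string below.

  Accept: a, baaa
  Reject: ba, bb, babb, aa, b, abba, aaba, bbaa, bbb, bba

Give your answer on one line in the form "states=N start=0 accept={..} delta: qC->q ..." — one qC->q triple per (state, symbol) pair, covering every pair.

states=4 start=0 accept={1} delta: 0a->1 0b->2 1a->0 1b->0 2a->3 2b->2 3a->0 3b->0

Grow the machine one transition at a time. Run the examples from 0; the earliest place one falls off (shortest prefix, ties alphabetical) gets sent to the lowest-numbered state that keeps every Accept/Reject pair distinguishable — a pair clashes when both reach the same state with identical unread suffix — and to a fresh state only if none does.
a: 0a undefined. 0a->0: no, a/aa meet in 0. Open state 1: 0a->1.
b: 0b undefined. 0b->0: no, a/ba meet in 1. 0b->1: no, a/b meet in 1. Open state 2: 0b->2.
aa: 1a undefined. 1a->0: ok.
ab: 1b undefined. 1b->0: ok.
ba: 2a undefined. 2a->0: no, baaa/ba meet in 0. 2a->1: no, a/ba meet in 1. 2a->2: no, baaa/ba meet in 2. Open state 3: 2a->3.
bb: 2b undefined. 2b->0: no, a/bba meet in 1. 2b->1: no, a/bb meet in 1. 2b->2: ok.
baa: 3a undefined. 3a->0: ok.
bab: 3b undefined. 3b->0: ok.
All examples now run through 4 states with every (state, symbol) defined. Accept strings end in {1}, Reject strings end in {0,2,3}; accept={1}.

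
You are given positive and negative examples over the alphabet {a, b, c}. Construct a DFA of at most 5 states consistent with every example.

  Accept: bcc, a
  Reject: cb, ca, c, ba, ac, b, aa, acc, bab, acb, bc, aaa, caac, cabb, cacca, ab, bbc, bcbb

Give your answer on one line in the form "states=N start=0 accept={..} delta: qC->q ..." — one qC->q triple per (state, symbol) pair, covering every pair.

states=4 start=0 accept={1} delta: 0a->1 0b->2 0c->2 1a->2 1b->0 1c->0 2a->0 2b->0 2c->3 3a->0 3b->0 3c->1

Fold the examples into a partial DFA from state 0: repeatedly fix the first undefined (state, symbol) met by the shortest-then-alphabetical prefix, trying targets in increasing order and rejecting any under which an Accept and a Reject string meet in one state with the same remainder; add a state when all current targets are rejected. Accepting states are where Accept strings end.
a: 0a undefined. 0a->0: no, a/aa meet in 0. Open state 1: 0a->1.
b: 0b undefined. 0b->0: no, a/ba meet in 1. 0b->1: no, bcc/acc meet in 1 with "cc" left. Open state 2: 0b->2.
c: 0c undefined. 0c->0: no, a/ca meet in 1. 0c->1: no, a/c meet in 1. 0c->2: ok.
aa: 1a undefined. 1a->0: no, a/aaa meet in 1. 1a->1: no, a/aa meet in 1. 1a->2: ok.
ab: 1b undefined. 1b->0: ok.
ac: 1c undefined. 1c->0: ok.
ba: 2a undefined. 2a->0: ok.
bb: 2b undefined. 2b->0: ok.
bc: 2c undefined. 2c->0: no, bcc/c meet in 2. 2c->1: no, bcc/cb meet in 0. 2c->2: no, bcc/c meet in 2. Open state 3: 2c->3.
bcb: 3b undefined. 3b->0: ok.
bcc: 3c undefined. 3c->0: no, bcc/cb meet in 0. 3c->1: ok.
cacca: 3a undefined. 3a->0: ok.
All examples now run through 4 states with every (state, symbol) defined. Accept strings end in {1}, Reject strings end in {0,2,3}; accept={1}.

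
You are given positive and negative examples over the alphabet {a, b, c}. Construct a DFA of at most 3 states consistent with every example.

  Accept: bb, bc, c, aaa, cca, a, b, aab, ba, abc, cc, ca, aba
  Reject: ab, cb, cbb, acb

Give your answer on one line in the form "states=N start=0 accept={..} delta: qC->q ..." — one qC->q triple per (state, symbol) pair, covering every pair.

Grow the machine one transition at a time. Run the examples from 0; the earliest place one falls off (shortest prefix, ties alphabetical) gets sent to the lowest-numbered state that keeps every Accept/Reject pair distinguishable — a pair clashes when both reach the same state with identical unread suffix — and to a fresh state only if none does.
a: 0a undefined. 0a->0: no, b/ab meet in 0 with "b" left. Open state 1: 0a->1.
b: 0b undefined. 0b->0: ok.
c: 0c undefined. 0c->0: no, bb/cb meet in 0. 0c->1: ok.
aa: 1a undefined. 1a->0: ok.
ab: 1b undefined. 1b->0: no, bb/ab meet in 0. 1b->1: no, bc/ab meet in 1. Open state 2: 1b->2.
ac: 1c undefined. 1c->0: no, bb/acb meet in 0. 1c->1: ok.
aba: 2a undefined. 2a->0: ok.
abc: 2c undefined. 2c->0: ok.
cbb: 2b undefined. 2b->0: no, bb/cbb meet in 0. 2b->1: no, bc/cbb meet in 1. 2b->2: ok.
All examples now run through 3 states with every (state, symbol) defined. Accept strings end in {0,1}, Reject strings end in {2}; accept={0,1}.

states=3 start=0 accept={0,1} delta: 0a->1 0b->0 0c->1 1a->0 1b->2 1c->1 2a->0 2b->2 2c->0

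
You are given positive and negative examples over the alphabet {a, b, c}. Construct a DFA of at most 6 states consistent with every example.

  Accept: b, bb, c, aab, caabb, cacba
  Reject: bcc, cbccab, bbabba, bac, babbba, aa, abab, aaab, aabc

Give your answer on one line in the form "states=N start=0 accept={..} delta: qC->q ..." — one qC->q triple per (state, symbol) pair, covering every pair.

State merging on the prefix tree: take the shortest (then alphabetical) example prefix whose next move is undefined and point that move at state 0, else 1, else 2, ...; a target is out if some Accept/Reject pair would then sit in one state with the same input left (inseparable). If every existing state is out, open a new one.
a: 0a undefined. 0a->0: no, b/aaab meet in 0 with "b" left. Open state 1: 0a->1.
b: 0b undefined. 0b->0: ok.
c: 0c undefined. 0c->0: no, b/bcc meet in 0. 0c->1: ok.
aa: 1a undefined. 1a->0: no, b/aa meet in 0. 1a->1: no, c/aa meet in 1. Open state 2: 1a->2.
ab: 1b undefined. 1b->0: no, b/abab meet in 0. 1b->1: no, aab/abab meet in 2 with "b" left. 1b->2: ok.
aaa: 2a undefined. 2a->0: no, b/abab meet in 0. 2a->1: ok.
aab: 2b undefined. 2b->0: no, c/bbabba meet in 1. 2b->1: no, c/babbba meet in 1. 2b->2: no, c/bbabba meet in 1. Open state 3: 2b->3.
bac: 1c undefined. 1c->0: no, b/bcc meet in 0. 1c->1: no, c/bcc meet in 1. 1c->2: ok.
cac: 2c undefined. 2c->0: no, aab/cbccab meet in 3. 2c->1: ok.
aabc: 3c undefined. 3c->0: no, b/aabc meet in 0. 3c->1: no, c/aabc meet in 1. 3c->2: ok.
babbb: 3b undefined. 3b->0: no, c/babbba meet in 1. 3b->1: ok.
bbabba: 3a undefined. 3a->0: no, b/bbabba meet in 0. 3a->1: no, c/bbabba meet in 1. 3a->2: ok.
All examples now run through 4 states with every (state, symbol) defined. Accept strings end in {0,1,3}, Reject strings end in {2}; accept={0,1,3}.

states=4 start=0 accept={0,1,3} delta: 0a->1 0b->0 0c->1 1a->2 1b->2 1c->2 2a->1 2b->3 2c->1 3a->2 3b->1 3c->2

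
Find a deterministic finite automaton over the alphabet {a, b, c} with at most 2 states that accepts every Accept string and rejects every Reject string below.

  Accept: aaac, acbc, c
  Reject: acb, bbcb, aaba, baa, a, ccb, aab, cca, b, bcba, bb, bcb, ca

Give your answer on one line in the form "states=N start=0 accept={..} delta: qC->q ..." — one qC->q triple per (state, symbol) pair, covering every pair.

states=2 start=0 accept={1} delta: 0a->0 0b->0 0c->1 1a->0 1b->0 1c->0

Grow the machine one transition at a time. Run the examples from 0; the earliest place one falls off (shortest prefix, ties alphabetical) gets sent to the lowest-numbered state that keeps every Accept/Reject pair distinguishable — a pair clashes when both reach the same state with identical unread suffix — and to a fresh state only if none does.
a: 0a undefined. 0a->0: ok.
b: 0b undefined. 0b->0: ok.
c: 0c undefined. 0c->0: no, aaac/acb meet in 0. Open state 1: 0c->1.
ca: 1a undefined. 1a->0: ok.
cc: 1c undefined. 1c->0: ok.
acb: 1b undefined. 1b->0: ok.
All examples now run through 2 states with every (state, symbol) defined. Accept strings end in {1}, Reject strings end in {0}; accept={1}.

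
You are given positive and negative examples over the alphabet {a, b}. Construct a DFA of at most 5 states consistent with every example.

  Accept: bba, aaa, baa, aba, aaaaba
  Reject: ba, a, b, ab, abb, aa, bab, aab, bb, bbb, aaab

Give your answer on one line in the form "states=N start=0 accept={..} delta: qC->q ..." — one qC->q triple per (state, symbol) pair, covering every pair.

states=3 start=0 accept={0} delta: 0a->1 0b->1 1a->2 1b->2 2a->0 2b->1

Grow the machine one transition at a time. Run the examples from 0; the earliest place one falls off (shortest prefix, ties alphabetical) gets sent to the lowest-numbered state that keeps every Accept/Reject pair distinguishable — a pair clashes when both reach the same state with identical unread suffix — and to a fresh state only if none does.
a: 0a undefined. 0a->0: no, aaa/a meet in 0. Open state 1: 0a->1.
b: 0b undefined. 0b->0: no, bba/ba meet in 1. 0b->1: ok.
aa: 1a undefined. 1a->0: no, aaa/a meet in 1. 1a->1: no, aaa/ba meet in 1. Open state 2: 1a->2.
ab: 1b undefined. 1b->0: no, bba/a meet in 1. 1b->1: no, bba/ba meet in 2. 1b->2: ok.
aaa: 2a undefined. 2a->0: ok.
aab: 2b undefined. 2b->0: no, bba/abb meet in 0. 2b->1: ok.
All examples now run through 3 states with every (state, symbol) defined. Accept strings end in {0}, Reject strings end in {1,2}; accept={0}.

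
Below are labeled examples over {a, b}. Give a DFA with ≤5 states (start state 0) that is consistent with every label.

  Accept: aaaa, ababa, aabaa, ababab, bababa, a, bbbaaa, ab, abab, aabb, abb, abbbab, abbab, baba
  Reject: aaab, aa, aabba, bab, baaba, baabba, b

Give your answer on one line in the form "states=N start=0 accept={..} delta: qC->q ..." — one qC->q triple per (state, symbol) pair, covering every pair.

states=4 start=0 accept={0,1,3} delta: 0a->1 0b->2 1a->2 1b->1 2a->0 2b->3 3a->3 3b->1

State merging on the prefix tree: take the shortest (then alphabetical) example prefix whose next move is undefined and point that move at state 0, else 1, else 2, ...; a target is out if some Accept/Reject pair would then sit in one state with the same input left (inseparable). If every existing state is out, open a new one.
a: 0a undefined. 0a->0: no, aaaa/aa meet in 0. Open state 1: 0a->1.
b: 0b undefined. 0b->0: no, ab/bab meet in 1 with "b" left. 0b->1: no, a/b meet in 1. Open state 2: 0b->2.
aa: 1a undefined. 1a->0: no, aaaa/aa meet in 0. 1a->1: no, aaaa/aa meet in 1. 1a->2: ok.
ab: 1b undefined. 1b->0: no, abb/aa meet in 2. 1b->1: ok.
ba: 2a undefined. 2a->0: ok.
bb: 2b undefined. 2b->0: no, aabaa/aaab meet in 2. 2b->1: no, ababa/aaab meet in 2. 2b->2: no, ababa/aabba meet in 0. Open state 3: 2b->3.
bbb: 3b undefined. 3b->0: no, aaaa/aabba meet in 1. 3b->1: ok.
aaba: 3a undefined. 3a->0: no, ababab/aaab meet in 2. 3a->1: no, aabaa/aaab meet in 2. 3a->2: no, ababa/aaab meet in 2. 3a->3: ok.
All examples now run through 4 states with every (state, symbol) defined. Accept strings end in {0,1,3}, Reject strings end in {2}; accept={0,1,3}.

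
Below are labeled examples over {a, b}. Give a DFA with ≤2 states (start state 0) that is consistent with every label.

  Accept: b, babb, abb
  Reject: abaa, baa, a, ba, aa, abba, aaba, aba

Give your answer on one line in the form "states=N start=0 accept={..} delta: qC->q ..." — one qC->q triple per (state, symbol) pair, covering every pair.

State merging on the prefix tree: take the shortest (then alphabetical) example prefix whose next move is undefined and point that move at state 0, else 1, else 2, ...; a target is out if some Accept/Reject pair would then sit in one state with the same input left (inseparable). If every existing state is out, open a new one.
a: 0a undefined. 0a->0: ok.
b: 0b undefined. 0b->0: no, b/abaa meet in 0. Open state 1: 0b->1.
ba: 1a undefined. 1a->0: ok.
abb: 1b undefined. 1b->0: no, babb/abaa meet in 0. 1b->1: ok.
All examples now run through 2 states with every (state, symbol) defined. Accept strings end in {1}, Reject strings end in {0}; accept={1}.

states=2 start=0 accept={1} delta: 0a->0 0b->1 1a->0 1b->1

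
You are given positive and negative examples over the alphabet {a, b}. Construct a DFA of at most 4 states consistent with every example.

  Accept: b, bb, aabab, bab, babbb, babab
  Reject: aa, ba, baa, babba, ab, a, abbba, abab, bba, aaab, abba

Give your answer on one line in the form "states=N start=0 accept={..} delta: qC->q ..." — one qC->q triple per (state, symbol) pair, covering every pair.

states=3 start=0 accept={2} delta: 0a->1 0b->2 1a->0 1b->0 2a->0 2b->2

Grow the machine one transition at a time. Run the examples from 0; the earliest place one falls off (shortest prefix, ties alphabetical) gets sent to the lowest-numbered state that keeps every Accept/Reject pair distinguishable — a pair clashes when both reach the same state with identical unread suffix — and to a fresh state only if none does.
a: 0a undefined. 0a->0: no, b/ab meet in 0 with "b" left. Open state 1: 0a->1.
b: 0b undefined. 0b->0: no, bab/ab meet in 1 with "b" left. 0b->1: no, b/a meet in 1. Open state 2: 0b->2.
aa: 1a undefined. 1a->0: ok.
ab: 1b undefined. 1b->0: ok.
ba: 2a undefined. 2a->0: ok.
bb: 2b undefined. 2b->0: no, bb/aa meet in 0. 2b->1: no, bb/baa meet in 1. 2b->2: ok.
All examples now run through 3 states with every (state, symbol) defined. Accept strings end in {2}, Reject strings end in {0,1}; accept={2}.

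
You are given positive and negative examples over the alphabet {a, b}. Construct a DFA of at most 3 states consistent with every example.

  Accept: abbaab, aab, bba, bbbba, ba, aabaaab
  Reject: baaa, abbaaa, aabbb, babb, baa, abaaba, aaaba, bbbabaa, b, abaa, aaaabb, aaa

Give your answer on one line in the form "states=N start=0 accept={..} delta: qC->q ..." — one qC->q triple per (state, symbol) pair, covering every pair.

states=3 start=0 accept={1} delta: 0a->1 0b->0 1a->2 1b->0 2a->2 2b->1

Fold the examples into a partial DFA from state 0: repeatedly fix the first undefined (state, symbol) met by the shortest-then-alphabetical prefix, trying targets in increasing order and rejecting any under which an Accept and a Reject string meet in one state with the same remainder; add a state when all current targets are rejected. Accepting states are where Accept strings end.
a: 0a undefined. 0a->0: no, aab/b meet in 0 with "b" left. Open state 1: 0a->1.
b: 0b undefined. 0b->0: ok.
aa: 1a undefined. 1a->0: no, aab/aabbb meet in 0. 1a->1: no, bba/baaa meet in 1. Open state 2: 1a->2.
ab: 1b undefined. 1b->0: ok.
aaa: 2a undefined. 2a->0: no, bba/aaaba meet in 1. 2a->1: no, bba/baaa meet in 1. 2a->2: ok.
aab: 2b undefined. 2b->0: no, abbaab/aabbb meet in 0. 2b->1: ok.
All examples now run through 3 states with every (state, symbol) defined. Accept strings end in {1}, Reject strings end in {0,2}; accept={1}.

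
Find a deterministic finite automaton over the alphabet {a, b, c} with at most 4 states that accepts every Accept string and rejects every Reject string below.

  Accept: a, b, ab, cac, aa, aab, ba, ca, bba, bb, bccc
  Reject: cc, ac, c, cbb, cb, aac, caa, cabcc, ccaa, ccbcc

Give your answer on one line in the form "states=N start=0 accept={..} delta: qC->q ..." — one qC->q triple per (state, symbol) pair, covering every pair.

State merging on the prefix tree: take the shortest (then alphabetical) example prefix whose next move is undefined and point that move at state 0, else 1, else 2, ...; a target is out if some Accept/Reject pair would then sit in one state with the same input left (inseparable). If every existing state is out, open a new one.
a: 0a undefined. 0a->0: ok.
b: 0b undefined. 0b->0: ok.
c: 0c undefined. 0c->0: no, a/cc meet in 0. Open state 1: 0c->1.
ca: 1a undefined. 1a->0: no, a/caa meet in 0. 1a->1: no, cac/cc meet in 1 with "c" left. Open state 2: 1a->2.
cb: 1b undefined. 1b->0: no, a/cbb meet in 0. 1b->1: ok.
cc: 1c undefined. 1c->0: no, a/cc meet in 0. 1c->1: no, bccc/cc meet in 1. 1c->2: no, ca/cc meet in 2. Open state 3: 1c->3.
caa: 2a undefined. 2a->0: no, a/caa meet in 0. 2a->1: ok.
cab: 2b undefined. 2b->0: ok.
cac: 2c undefined. 2c->0: ok.
cca: 3a undefined. 3a->0: no, a/ccaa meet in 0. 3a->1: no, ca/ccaa meet in 2. 3a->2: ok.
ccb: 3b undefined. 3b->0: ok.
bccc: 3c undefined. 3c->0: ok.
All examples now run through 4 states with every (state, symbol) defined. Accept strings end in {0,2}, Reject strings end in {1,3}; accept={0,2}.

states=4 start=0 accept={0,2} delta: 0a->0 0b->0 0c->1 1a->2 1b->1 1c->3 2a->1 2b->0 2c->0 3a->2 3b->0 3c->0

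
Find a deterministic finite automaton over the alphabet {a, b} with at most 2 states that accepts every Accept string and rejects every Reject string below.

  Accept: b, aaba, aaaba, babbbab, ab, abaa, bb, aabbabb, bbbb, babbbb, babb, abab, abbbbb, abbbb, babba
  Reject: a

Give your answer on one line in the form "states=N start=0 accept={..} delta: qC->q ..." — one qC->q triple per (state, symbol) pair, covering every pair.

Grow the machine one transition at a time. Run the examples from 0; the earliest place one falls off (shortest prefix, ties alphabetical) gets sent to the lowest-numbered state that keeps every Accept/Reject pair distinguishable — a pair clashes when both reach the same state with identical unread suffix — and to a fresh state only if none does.
a: 0a undefined. 0a->0: ok.
b: 0b undefined. 0b->0: no, b/a meet in 0. Open state 1: 0b->1.
ba: 1a undefined. 1a->0: no, aaba/a meet in 0. 1a->1: ok.
bb: 1b undefined. 1b->0: no, bb/a meet in 0. 1b->1: ok.
All examples now run through 2 states with every (state, symbol) defined. Accept strings end in {1}, Reject strings end in {0}; accept={1}.

states=2 start=0 accept={1} delta: 0a->0 0b->1 1a->1 1b->1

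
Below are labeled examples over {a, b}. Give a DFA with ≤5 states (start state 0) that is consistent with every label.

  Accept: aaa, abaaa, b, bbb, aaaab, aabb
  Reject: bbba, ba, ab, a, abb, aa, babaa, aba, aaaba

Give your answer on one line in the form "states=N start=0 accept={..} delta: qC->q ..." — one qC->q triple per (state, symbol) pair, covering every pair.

Grow the machine one transition at a time. Run the examples from 0; the earliest place one falls off (shortest prefix, ties alphabetical) gets sent to the lowest-numbered state that keeps every Accept/Reject pair distinguishable — a pair clashes when both reach the same state with identical unread suffix — and to a fresh state only if none does.
a: 0a undefined. 0a->0: no, aaa/a meet in 0. Open state 1: 0a->1.
b: 0b undefined. 0b->0: ok.
aa: 1a undefined. 1a->0: no, aaa/bbba meet in 1. 1a->1: no, aaa/bbba meet in 1. Open state 2: 1a->2.
ab: 1b undefined. 1b->0: no, b/ab meet in 0. 1b->1: no, aaa/babaa meet in 2 with "a" left. 1b->2: no, aaa/aba meet in 2 with "a" left. Open state 3: 1b->3.
aaa: 2a undefined. 2a->0: no, aaaab/ab meet in 3. 2a->1: no, aaa/bbba meet in 1. 2a->2: no, aaa/aa meet in 2. 2a->3: no, aaa/ab meet in 3. Open state 4: 2a->4.
aab: 2b undefined. 2b->0: ok.
aba: 3a undefined. 3a->0: no, abaaa/aa meet in 2. 3a->1: ok.
abb: 3b undefined. 3b->0: no, b/abb meet in 0. 3b->1: ok.
aaaa: 4a undefined. 4a->0: ok.
aaab: 4b undefined. 4b->0: ok.
All examples now run through 5 states with every (state, symbol) defined. Accept strings end in {0,4}, Reject strings end in {1,2,3}; accept={0,4}.

states=5 start=0 accept={0,4} delta: 0a->1 0b->0 1a->2 1b->3 2a->4 2b->0 3a->1 3b->1 4a->0 4b->0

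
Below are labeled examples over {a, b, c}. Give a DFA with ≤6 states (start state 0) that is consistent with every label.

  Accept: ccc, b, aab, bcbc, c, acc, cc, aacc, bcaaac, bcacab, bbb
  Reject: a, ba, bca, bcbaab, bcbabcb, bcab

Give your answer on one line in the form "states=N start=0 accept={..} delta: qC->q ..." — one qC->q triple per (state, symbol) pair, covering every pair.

State merging on the prefix tree: take the shortest (then alphabetical) example prefix whose next move is undefined and point that move at state 0, else 1, else 2, ...; a target is out if some Accept/Reject pair would then sit in one state with the same input left (inseparable). If every existing state is out, open a new one.
a: 0a undefined. 0a->0: ok.
b: 0b undefined. 0b->0: no, b/a meet in 0. Open state 1: 0b->1.
c: 0c undefined. 0c->0: no, ccc/a meet in 0. 0c->1: ok.
ba: 1a undefined. 1a->0: ok.
bb: 1b undefined. 1b->0: ok.
bc: 1c undefined. 1c->0: no, ccc/bcbaab meet in 1. 1c->1: no, ccc/bcbaab meet in 1. Open state 2: 1c->2.
bca: 2a undefined. 2a->0: no, b/bcab meet in 1. 2a->1: no, b/bca meet in 1. 2a->2: no, acc/bca meet in 2. Open state 3: 2a->3.
bcb: 2b undefined. 2b->0: no, b/bcbaab meet in 1. 2b->1: no, b/bcbaab meet in 1. 2b->2: ok.
ccc: 2c undefined. 2c->0: no, ccc/a meet in 0. 2c->1: ok.
bcaa: 3a undefined. 3a->0: no, ccc/bcbaab meet in 1. 3a->1: ok.
bcab: 3b undefined. 3b->0: ok.
bcac: 3c undefined. 3c->0: ok.
All examples now run through 4 states with every (state, symbol) defined. Accept strings end in {1,2}, Reject strings end in {0,3}; accept={1,2}.

states=4 start=0 accept={1,2} delta: 0a->0 0b->1 0c->1 1a->0 1b->0 1c->2 2a->3 2b->2 2c->1 3a->1 3b->0 3c->0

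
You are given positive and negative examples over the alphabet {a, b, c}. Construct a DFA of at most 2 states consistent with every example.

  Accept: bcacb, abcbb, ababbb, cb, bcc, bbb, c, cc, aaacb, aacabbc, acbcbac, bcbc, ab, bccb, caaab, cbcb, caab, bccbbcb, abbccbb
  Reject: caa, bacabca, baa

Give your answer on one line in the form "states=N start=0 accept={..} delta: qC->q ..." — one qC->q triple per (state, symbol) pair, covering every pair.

Fold the examples into a partial DFA from state 0: repeatedly fix the first undefined (state, symbol) met by the shortest-then-alphabetical prefix, trying targets in increasing order and rejecting any under which an Accept and a Reject string meet in one state with the same remainder; add a state when all current targets are rejected. Accepting states are where Accept strings end.
a: 0a undefined. 0a->0: ok.
b: 0b undefined. 0b->0: no, ababbb/baa meet in 0. Open state 1: 0b->1.
c: 0c undefined. 0c->0: no, c/caa meet in 0. 0c->1: ok.
ba: 1a undefined. 1a->0: ok.
bb: 1b undefined. 1b->0: no, cb/caa meet in 0. 1b->1: ok.
bc: 1c undefined. 1c->0: no, cc/caa meet in 0. 1c->1: ok.
All examples now run through 2 states with every (state, symbol) defined. Accept strings end in {1}, Reject strings end in {0}; accept={1}.

states=2 start=0 accept={1} delta: 0a->0 0b->1 0c->1 1a->0 1b->1 1c->1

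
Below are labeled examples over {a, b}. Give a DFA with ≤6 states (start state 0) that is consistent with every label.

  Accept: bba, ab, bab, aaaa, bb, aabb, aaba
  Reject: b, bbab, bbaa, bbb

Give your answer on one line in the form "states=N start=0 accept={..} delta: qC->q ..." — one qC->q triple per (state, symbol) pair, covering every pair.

Fold the examples into a partial DFA from state 0: repeatedly fix the first undefined (state, symbol) met by the shortest-then-alphabetical prefix, trying targets in increasing order and rejecting any under which an Accept and a Reject string meet in one state with the same remainder; add a state when all current targets are rejected. Accepting states are where Accept strings end.
a: 0a undefined. 0a->0: no, ab/b meet in 0 with "b" left. Open state 1: 0a->1.
b: 0b undefined. 0b->0: no, ab/bbab meet in 1 with "b" left. 0b->1: ok.
aa: 1a undefined. 1a->0: no, bab/b meet in 1. 1a->1: no, aaaa/b meet in 1. Open state 2: 1a->2.
ab: 1b undefined. 1b->0: no, bba/b meet in 1. 1b->1: no, ab/b meet in 1. 1b->2: no, bab/bbb meet in 2 with "b" left. Open state 3: 1b->3.
aaa: 2a undefined. 2a->0: no, aaaa/b meet in 1. 2a->1: ok.
aab: 2b undefined. 2b->0: no, aabb/b meet in 1. 2b->1: no, bab/b meet in 1. 2b->2: no, aaba/b meet in 1. 2b->3: no, aabb/bbb meet in 3 with "b" left. Open state 4: 2b->4.
bba: 3a undefined. 3a->0: ok.
bbb: 3b undefined. 3b->0: no, bba/bbb meet in 0. 3b->1: ok.
aaba: 4a undefined. 4a->0: ok.
aabb: 4b undefined. 4b->0: ok.
All examples now run through 5 states with every (state, symbol) defined. Accept strings end in {0,2,3,4}, Reject strings end in {1}; accept={0,2,3,4}.

states=5 start=0 accept={0,2,3,4} delta: 0a->1 0b->1 1a->2 1b->3 2a->1 2b->4 3a->0 3b->1 4a->0 4b->0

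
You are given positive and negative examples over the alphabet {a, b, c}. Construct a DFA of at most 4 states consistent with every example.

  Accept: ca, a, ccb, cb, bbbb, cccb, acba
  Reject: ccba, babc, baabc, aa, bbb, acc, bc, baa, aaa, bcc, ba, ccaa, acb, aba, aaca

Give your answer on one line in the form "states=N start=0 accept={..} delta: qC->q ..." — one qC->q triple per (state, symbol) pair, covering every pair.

State merging on the prefix tree: take the shortest (then alphabetical) example prefix whose next move is undefined and point that move at state 0, else 1, else 2, ...; a target is out if some Accept/Reject pair would then sit in one state with the same input left (inseparable). If every existing state is out, open a new one.
a: 0a undefined. 0a->0: no, ca/aaca meet in 0 with "ca" left. Open state 1: 0a->1.
b: 0b undefined. 0b->0: no, a/ba meet in 1. 0b->1: ok.
c: 0c undefined. 0c->0: ok.
aa: 1a undefined. 1a->0: no, ca/baa meet in 1. 1a->1: no, ca/ccba meet in 1. Open state 2: 1a->2.
ab: 1b undefined. 1b->0: no, ca/bbb meet in 1. 1b->1: no, ca/bbb meet in 1. 1b->2: ok.
ac: 1c undefined. 1c->0: no, ca/acb meet in 1. 1c->1: no, ca/acc meet in 1. 1c->2: ok.
aaa: 2a undefined. 2a->0: ok.
aac: 2c undefined. 2c->0: no, ca/aaca meet in 1. 2c->1: no, ca/acc meet in 1. 2c->2: ok.
acb: 2b undefined. 2b->0: ok.
All examples now run through 3 states with every (state, symbol) defined. Accept strings end in {1}, Reject strings end in {0,2}; accept={1}.

states=3 start=0 accept={1} delta: 0a->1 0b->1 0c->0 1a->2 1b->2 1c->2 2a->0 2b->0 2c->2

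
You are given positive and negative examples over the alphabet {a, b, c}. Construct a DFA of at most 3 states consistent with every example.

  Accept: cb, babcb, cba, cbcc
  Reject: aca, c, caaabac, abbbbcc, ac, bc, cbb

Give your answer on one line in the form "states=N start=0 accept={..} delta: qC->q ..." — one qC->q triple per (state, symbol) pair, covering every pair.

states=3 start=0 accept={2} delta: 0a->0 0b->0 0c->1 1a->0 1b->2 1c->0 2a->2 2b->0 2c->2

Grow the machine one transition at a time. Run the examples from 0; the earliest place one falls off (shortest prefix, ties alphabetical) gets sent to the lowest-numbered state that keeps every Accept/Reject pair distinguishable — a pair clashes when both reach the same state with identical unread suffix — and to a fresh state only if none does.
a: 0a undefined. 0a->0: ok.
b: 0b undefined. 0b->0: ok.
c: 0c undefined. 0c->0: no, cb/aca meet in 0. Open state 1: 0c->1.
ca: 1a undefined. 1a->0: ok.
cb: 1b undefined. 1b->0: no, cb/aca meet in 0. 1b->1: no, cb/c meet in 1. Open state 2: 1b->2.
cba: 2a undefined. 2a->0: no, cba/aca meet in 0. 2a->1: no, cba/c meet in 1. 2a->2: ok.
cbb: 2b undefined. 2b->0: ok.
cbc: 2c undefined. 2c->0: no, cbcc/c meet in 1. 2c->1: no, cbcc/abbbbcc meet in 1 with "c" left. 2c->2: ok.
abbbbcc: 1c undefined. 1c->0: ok.
All examples now run through 3 states with every (state, symbol) defined. Accept strings end in {2}, Reject strings end in {0,1}; accept={2}.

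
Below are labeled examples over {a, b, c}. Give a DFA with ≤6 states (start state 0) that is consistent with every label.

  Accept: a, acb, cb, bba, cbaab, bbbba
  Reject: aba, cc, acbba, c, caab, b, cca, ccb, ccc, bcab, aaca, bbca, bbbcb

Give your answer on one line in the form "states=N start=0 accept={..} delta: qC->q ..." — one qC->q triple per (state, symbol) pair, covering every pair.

states=5 start=0 accept={0,2,4} delta: 0a->0 0b->1 0c->1 1a->3 1b->2 1c->3 2a->2 2b->4 2c->1 3a->3 3b->1 3c->1 4a->1 4b->0 4c->0

Grow the machine one transition at a time. Run the examples from 0; the earliest place one falls off (shortest prefix, ties alphabetical) gets sent to the lowest-numbered state that keeps every Accept/Reject pair distinguishable — a pair clashes when both reach the same state with identical unread suffix — and to a fresh state only if none does.
a: 0a undefined. 0a->0: ok.
b: 0b undefined. 0b->0: no, a/aba meet in 0. Open state 1: 0b->1.
c: 0c undefined. 0c->0: no, a/cc meet in 0. 0c->1: ok.
bb: 1b undefined. 1b->0: no, cbaab/c meet in 1. 1b->1: no, acb/c meet in 1. Open state 2: 1b->2.
bc: 1c undefined. 1c->0: no, a/cc meet in 0. 1c->1: no, acb/ccb meet in 2. 1c->2: no, acb/cc meet in 2. Open state 3: 1c->3.
ca: 1a undefined. 1a->0: no, a/aba meet in 0. 1a->1: no, acb/caab meet in 2. 1a->2: no, acb/aba meet in 2. 1a->3: ok.
bba: 2a undefined. 2a->0: no, cbaab/c meet in 1. 2a->1: no, bba/c meet in 1. 2a->2: ok.
bbb: 2b undefined. 2b->0: no, a/acbba meet in 0. 2b->1: no, cbaab/c meet in 1. 2b->2: no, acb/acbba meet in 2. 2b->3: no, cbaab/aba meet in 3. Open state 4: 2b->4.
bbc: 2c undefined. 2c->0: no, a/bbca meet in 0. 2c->1: ok.
bca: 3a undefined. 3a->0: no, a/cca meet in 0. 3a->1: no, acb/caab meet in 2. 3a->2: no, acb/cca meet in 2. 3a->3: ok.
ccb: 3b undefined. 3b->0: no, a/caab meet in 0. 3b->1: ok.
ccc: 3c undefined. 3c->0: no, a/ccc meet in 0. 3c->1: ok.
bbbb: 4b undefined. 4b->0: ok.
bbbc: 4c undefined. 4c->0: ok.
acbba: 4a undefined. 4a->0: no, a/acbba meet in 0. 4a->1: ok.
All examples now run through 5 states with every (state, symbol) defined. Accept strings end in {0,2,4}, Reject strings end in {1,3}; accept={0,2,4}.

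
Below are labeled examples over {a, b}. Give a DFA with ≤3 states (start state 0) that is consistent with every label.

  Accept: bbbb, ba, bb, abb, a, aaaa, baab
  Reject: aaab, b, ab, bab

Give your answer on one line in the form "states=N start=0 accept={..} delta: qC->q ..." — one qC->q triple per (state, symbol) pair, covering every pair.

State merging on the prefix tree: take the shortest (then alphabetical) example prefix whose next move is undefined and point that move at state 0, else 1, else 2, ...; a target is out if some Accept/Reject pair would then sit in one state with the same input left (inseparable). If every existing state is out, open a new one.
a: 0a undefined. 0a->0: ok.
b: 0b undefined. 0b->0: no, bbbb/aaab meet in 0. Open state 1: 0b->1.
ba: 1a undefined. 1a->0: no, baab/aaab meet in 1. 1a->1: no, ba/aaab meet in 1. Open state 2: 1a->2.
bb: 1b undefined. 1b->0: ok.
baa: 2a undefined. 2a->0: no, baab/aaab meet in 1. 2a->1: ok.
bab: 2b undefined. 2b->0: no, bbbb/bab meet in 0. 2b->1: ok.
All examples now run through 3 states with every (state, symbol) defined. Accept strings end in {0,2}, Reject strings end in {1}; accept={0,2}.

states=3 start=0 accept={0,2} delta: 0a->0 0b->1 1a->2 1b->0 2a->1 2b->1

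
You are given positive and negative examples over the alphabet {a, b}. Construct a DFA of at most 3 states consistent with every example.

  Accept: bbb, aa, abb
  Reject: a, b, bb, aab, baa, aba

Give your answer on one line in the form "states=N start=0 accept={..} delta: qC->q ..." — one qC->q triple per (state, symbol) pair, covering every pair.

Fold the examples into a partial DFA from state 0: repeatedly fix the first undefined (state, symbol) met by the shortest-then-alphabetical prefix, trying targets in increasing order and rejecting any under which an Accept and a Reject string meet in one state with the same remainder; add a state when all current targets are rejected. Accepting states are where Accept strings end.
a: 0a undefined. 0a->0: no, aa/a meet in 0. Open state 1: 0a->1.
b: 0b undefined. 0b->0: no, bbb/b meet in 0. 0b->1: ok.
aa: 1a undefined. 1a->0: ok.
ab: 1b undefined. 1b->0: no, bbb/a meet in 1. 1b->1: no, bbb/a meet in 1. Open state 2: 1b->2.
aba: 2a undefined. 2a->0: no, aa/aba meet in 0. 2a->1: ok.
abb: 2b undefined. 2b->0: ok.
All examples now run through 3 states with every (state, symbol) defined. Accept strings end in {0}, Reject strings end in {1,2}; accept={0}.

states=3 start=0 accept={0} delta: 0a->1 0b->1 1a->0 1b->2 2a->1 2b->0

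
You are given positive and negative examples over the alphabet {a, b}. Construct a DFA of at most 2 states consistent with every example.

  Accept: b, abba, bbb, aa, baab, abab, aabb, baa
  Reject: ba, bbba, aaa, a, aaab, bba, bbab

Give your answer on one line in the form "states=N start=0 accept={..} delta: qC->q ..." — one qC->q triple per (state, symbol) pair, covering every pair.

states=2 start=0 accept={0} delta: 0a->1 0b->0 1a->0 1b->1

State merging on the prefix tree: take the shortest (then alphabetical) example prefix whose next move is undefined and point that move at state 0, else 1, else 2, ...; a target is out if some Accept/Reject pair would then sit in one state with the same input left (inseparable). If every existing state is out, open a new one.
a: 0a undefined. 0a->0: no, b/aaab meet in 0 with "b" left. Open state 1: 0a->1.
b: 0b undefined. 0b->0: ok.
aa: 1a undefined. 1a->0: ok.
ab: 1b undefined. 1b->0: no, b/aaab meet in 0. 1b->1: ok.
All examples now run through 2 states with every (state, symbol) defined. Accept strings end in {0}, Reject strings end in {1}; accept={0}.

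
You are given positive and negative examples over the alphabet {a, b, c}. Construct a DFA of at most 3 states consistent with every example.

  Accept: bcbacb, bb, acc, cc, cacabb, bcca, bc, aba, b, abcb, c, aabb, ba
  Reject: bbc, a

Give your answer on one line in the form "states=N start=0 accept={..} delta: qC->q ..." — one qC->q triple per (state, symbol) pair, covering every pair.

Fold the examples into a partial DFA from state 0: repeatedly fix the first undefined (state, symbol) met by the shortest-then-alphabetical prefix, trying targets in increasing order and rejecting any under which an Accept and a Reject string meet in one state with the same remainder; add a state when all current targets are rejected. Accepting states are where Accept strings end.
a: 0a undefined. 0a->0: ok.
b: 0b undefined. 0b->0: no, bb/a meet in 0. Open state 1: 0b->1.
c: 0c undefined. 0c->0: no, acc/a meet in 0. 0c->1: ok.
ba: 1a undefined. 1a->0: no, aba/a meet in 0. 1a->1: ok.
bb: 1b undefined. 1b->0: no, bb/a meet in 0. 1b->1: no, acc/bbc meet in 1 with "c" left. Open state 2: 1b->2.
bc: 1c undefined. 1c->0: no, acc/a meet in 0. 1c->1: ok.
bbc: 2c undefined. 2c->0: ok.
bcba: 2a undefined. 2a->0: ok.
cacabb: 2b undefined. 2b->0: no, cacabb/bbc meet in 0. 2b->1: ok.
All examples now run through 3 states with every (state, symbol) defined. Accept strings end in {1,2}, Reject strings end in {0}; accept={1,2}.

states=3 start=0 accept={1,2} delta: 0a->0 0b->1 0c->1 1a->1 1b->2 1c->1 2a->0 2b->1 2c->0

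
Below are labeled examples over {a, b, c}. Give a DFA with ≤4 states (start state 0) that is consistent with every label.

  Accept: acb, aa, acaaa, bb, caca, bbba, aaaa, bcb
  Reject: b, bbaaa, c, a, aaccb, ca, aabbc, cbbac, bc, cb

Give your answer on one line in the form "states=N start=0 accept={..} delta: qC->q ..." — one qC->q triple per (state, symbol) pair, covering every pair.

states=3 start=0 accept={2} delta: 0a->1 0b->1 0c->0 1a->2 1b->2 1c->1 2a->1 2b->1 2c->0

State merging on the prefix tree: take the shortest (then alphabetical) example prefix whose next move is undefined and point that move at state 0, else 1, else 2, ...; a target is out if some Accept/Reject pair would then sit in one state with the same input left (inseparable). If every existing state is out, open a new one.
a: 0a undefined. 0a->0: no, acb/cb meet in 0 with "cb" left. Open state 1: 0a->1.
b: 0b undefined. 0b->0: no, bb/b meet in 0. 0b->1: ok.
c: 0c undefined. 0c->0: ok.
aa: 1a undefined. 1a->0: no, aa/c meet in 0. 1a->1: no, aa/b meet in 1. Open state 2: 1a->2.
ac: 1c undefined. 1c->0: no, acb/b meet in 1. 1c->1: ok.
bb: 1b undefined. 1b->0: no, acb/c meet in 0. 1b->1: no, acb/b meet in 1. 1b->2: ok.
aaa: 2a undefined. 2a->0: no, acb/bbaaa meet in 2. 2a->1: ok.
aab: 2b undefined. 2b->0: no, bbba/b meet in 1. 2b->1: ok.
aac: 2c undefined. 2c->0: ok.
All examples now run through 3 states with every (state, symbol) defined. Accept strings end in {2}, Reject strings end in {0,1}; accept={2}.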